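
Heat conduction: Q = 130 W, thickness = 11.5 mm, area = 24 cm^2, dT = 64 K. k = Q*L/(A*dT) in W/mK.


k = 130*11.5/1000/(24/10000*64) = 9.73 W/mK

9.73


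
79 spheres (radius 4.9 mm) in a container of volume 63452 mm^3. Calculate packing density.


V_sphere = 4/3*pi*4.9^3 = 492.807 mm^3
Total V = 79*492.807 = 38931.753 mm^3
PD = 38931.753 / 63452 = 0.614

0.614


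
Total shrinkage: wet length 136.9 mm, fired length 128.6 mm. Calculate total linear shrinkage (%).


TS = (136.9 - 128.6) / 136.9 * 100 = 6.06%

6.06


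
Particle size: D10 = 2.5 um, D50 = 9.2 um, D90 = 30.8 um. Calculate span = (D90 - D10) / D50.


Span = (30.8 - 2.5) / 9.2 = 28.3 / 9.2 = 3.076

3.076


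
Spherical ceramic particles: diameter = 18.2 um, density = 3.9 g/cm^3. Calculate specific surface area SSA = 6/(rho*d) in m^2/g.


SSA = 6 / (3.9 * 18.2) = 0.085 m^2/g

0.085


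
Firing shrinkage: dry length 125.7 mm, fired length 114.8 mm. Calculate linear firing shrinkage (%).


FS = (125.7 - 114.8) / 125.7 * 100 = 8.67%

8.67


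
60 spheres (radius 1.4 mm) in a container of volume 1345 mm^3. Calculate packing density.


V_sphere = 4/3*pi*1.4^3 = 11.494 mm^3
Total V = 60*11.494 = 689.64 mm^3
PD = 689.64 / 1345 = 0.513

0.513


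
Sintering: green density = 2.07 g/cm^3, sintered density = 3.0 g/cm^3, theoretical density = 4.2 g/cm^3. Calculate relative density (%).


Relative = 3.0 / 4.2 * 100 = 71.4%

71.4


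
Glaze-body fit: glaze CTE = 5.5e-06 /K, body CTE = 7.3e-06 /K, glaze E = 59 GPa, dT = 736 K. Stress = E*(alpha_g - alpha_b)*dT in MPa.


Stress = 59*1000*(5.5e-06 - 7.3e-06)*736 = -78.2 MPa

-78.2


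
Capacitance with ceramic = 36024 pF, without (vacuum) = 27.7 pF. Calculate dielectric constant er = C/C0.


er = 36024 / 27.7 = 1300.51

1300.51


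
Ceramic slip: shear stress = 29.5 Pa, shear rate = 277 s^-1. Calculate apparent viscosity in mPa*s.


eta = tau/gamma * 1000 = 29.5/277 * 1000 = 106.5 mPa*s

106.5


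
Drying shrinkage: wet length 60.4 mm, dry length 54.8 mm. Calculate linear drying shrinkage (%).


DS = (60.4 - 54.8) / 60.4 * 100 = 9.27%

9.27


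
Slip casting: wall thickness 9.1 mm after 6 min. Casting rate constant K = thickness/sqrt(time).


K = 9.1 / sqrt(6) = 9.1 / 2.4495 = 3.715 mm/min^0.5

3.715


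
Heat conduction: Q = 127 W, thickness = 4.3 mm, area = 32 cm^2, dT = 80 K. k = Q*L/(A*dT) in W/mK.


k = 127*4.3/1000/(32/10000*80) = 2.13 W/mK

2.13


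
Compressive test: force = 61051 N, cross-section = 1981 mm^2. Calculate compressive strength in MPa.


CS = 61051 / 1981 = 30.8 MPa

30.8


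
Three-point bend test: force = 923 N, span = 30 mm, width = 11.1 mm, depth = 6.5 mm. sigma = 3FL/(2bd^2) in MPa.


sigma = 3*923*30/(2*11.1*6.5^2) = 88.6 MPa

88.6


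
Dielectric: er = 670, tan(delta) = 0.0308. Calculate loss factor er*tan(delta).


Loss = 670 * 0.0308 = 20.636

20.636


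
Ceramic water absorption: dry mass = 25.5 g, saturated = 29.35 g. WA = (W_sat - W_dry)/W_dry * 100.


WA = (29.35 - 25.5) / 25.5 * 100 = 15.1%

15.1


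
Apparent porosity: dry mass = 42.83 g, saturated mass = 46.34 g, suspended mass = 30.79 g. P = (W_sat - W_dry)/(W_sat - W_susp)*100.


P = (46.34 - 42.83) / (46.34 - 30.79) * 100 = 3.51 / 15.55 * 100 = 22.6%

22.6


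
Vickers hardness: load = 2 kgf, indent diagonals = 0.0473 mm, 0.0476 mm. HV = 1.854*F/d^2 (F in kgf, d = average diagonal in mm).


d_avg = (0.0473+0.0476)/2 = 0.04745 mm
HV = 1.854*2/0.04745^2 = 1647

1647


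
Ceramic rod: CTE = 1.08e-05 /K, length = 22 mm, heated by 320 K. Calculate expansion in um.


dL = 1.08e-05 * 22 * 320 * 1000 = 76.032 um

76.032


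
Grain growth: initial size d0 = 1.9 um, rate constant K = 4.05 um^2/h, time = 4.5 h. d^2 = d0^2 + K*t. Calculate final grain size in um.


d^2 = 1.9^2 + 4.05*4.5 = 21.835
d = sqrt(21.835) = 4.67 um

4.67


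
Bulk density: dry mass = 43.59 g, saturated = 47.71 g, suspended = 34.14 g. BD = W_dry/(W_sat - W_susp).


BD = 43.59 / (47.71 - 34.14) = 43.59 / 13.57 = 3.212 g/cm^3

3.212


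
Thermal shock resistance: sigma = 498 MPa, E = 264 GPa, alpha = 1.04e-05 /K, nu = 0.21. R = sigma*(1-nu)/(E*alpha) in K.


R = 498*(1-0.21)/(264*1000*1.04e-05) = 143 K

143


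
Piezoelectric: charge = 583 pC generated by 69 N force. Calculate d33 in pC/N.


d33 = 583 / 69 = 8.4 pC/N

8.4


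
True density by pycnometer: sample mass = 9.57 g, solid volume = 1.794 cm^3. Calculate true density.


TD = 9.57 / 1.794 = 5.334 g/cm^3

5.334


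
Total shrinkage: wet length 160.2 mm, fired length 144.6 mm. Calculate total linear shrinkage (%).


TS = (160.2 - 144.6) / 160.2 * 100 = 9.74%

9.74


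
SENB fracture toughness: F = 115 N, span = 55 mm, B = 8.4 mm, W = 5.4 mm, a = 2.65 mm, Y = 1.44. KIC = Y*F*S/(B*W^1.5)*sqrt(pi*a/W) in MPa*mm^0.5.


KIC = 1.44*115*55/(8.4*5.4^1.5)*sqrt(pi*2.65/5.4) = 107.29

107.29


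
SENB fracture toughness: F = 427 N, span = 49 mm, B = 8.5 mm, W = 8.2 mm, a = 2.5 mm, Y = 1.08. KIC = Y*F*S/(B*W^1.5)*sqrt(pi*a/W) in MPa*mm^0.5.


KIC = 1.08*427*49/(8.5*8.2^1.5)*sqrt(pi*2.5/8.2) = 110.8

110.8


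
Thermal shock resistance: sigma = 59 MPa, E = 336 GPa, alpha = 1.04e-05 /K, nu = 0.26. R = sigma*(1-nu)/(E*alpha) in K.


R = 59*(1-0.26)/(336*1000*1.04e-05) = 12 K

12


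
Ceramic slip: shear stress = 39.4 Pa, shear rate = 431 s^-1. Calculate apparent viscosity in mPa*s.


eta = tau/gamma * 1000 = 39.4/431 * 1000 = 91.4 mPa*s

91.4


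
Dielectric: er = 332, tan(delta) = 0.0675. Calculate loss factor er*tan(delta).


Loss = 332 * 0.0675 = 22.41

22.41


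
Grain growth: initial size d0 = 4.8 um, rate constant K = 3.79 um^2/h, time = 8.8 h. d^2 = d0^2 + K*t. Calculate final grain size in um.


d^2 = 4.8^2 + 3.79*8.8 = 56.392
d = sqrt(56.392) = 7.51 um

7.51


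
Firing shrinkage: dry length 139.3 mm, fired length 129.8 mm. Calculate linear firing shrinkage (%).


FS = (139.3 - 129.8) / 139.3 * 100 = 6.82%

6.82


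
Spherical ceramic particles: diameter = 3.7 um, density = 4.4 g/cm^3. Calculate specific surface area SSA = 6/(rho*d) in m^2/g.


SSA = 6 / (4.4 * 3.7) = 0.369 m^2/g

0.369


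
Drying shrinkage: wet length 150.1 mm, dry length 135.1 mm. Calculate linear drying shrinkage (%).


DS = (150.1 - 135.1) / 150.1 * 100 = 9.99%

9.99


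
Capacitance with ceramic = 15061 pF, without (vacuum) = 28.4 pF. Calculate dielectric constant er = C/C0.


er = 15061 / 28.4 = 530.32

530.32


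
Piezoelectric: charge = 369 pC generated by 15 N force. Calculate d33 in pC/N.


d33 = 369 / 15 = 24.6 pC/N

24.6


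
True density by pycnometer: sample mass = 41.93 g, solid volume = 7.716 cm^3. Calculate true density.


TD = 41.93 / 7.716 = 5.434 g/cm^3

5.434


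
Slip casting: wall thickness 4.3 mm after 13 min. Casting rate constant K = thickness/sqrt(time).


K = 4.3 / sqrt(13) = 4.3 / 3.6056 = 1.193 mm/min^0.5

1.193


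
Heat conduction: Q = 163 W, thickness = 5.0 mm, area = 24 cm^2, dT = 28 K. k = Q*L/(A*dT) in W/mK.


k = 163*5.0/1000/(24/10000*28) = 12.13 W/mK

12.13


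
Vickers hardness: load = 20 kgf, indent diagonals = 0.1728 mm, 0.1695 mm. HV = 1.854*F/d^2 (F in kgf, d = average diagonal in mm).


d_avg = (0.1728+0.1695)/2 = 0.17115 mm
HV = 1.854*20/0.17115^2 = 1266

1266


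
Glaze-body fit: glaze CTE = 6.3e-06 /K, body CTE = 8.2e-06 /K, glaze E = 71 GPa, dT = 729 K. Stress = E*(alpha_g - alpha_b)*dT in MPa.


Stress = 71*1000*(6.3e-06 - 8.2e-06)*729 = -98.3 MPa

-98.3


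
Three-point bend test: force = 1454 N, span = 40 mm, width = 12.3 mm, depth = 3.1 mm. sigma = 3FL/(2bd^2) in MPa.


sigma = 3*1454*40/(2*12.3*3.1^2) = 738.1 MPa

738.1


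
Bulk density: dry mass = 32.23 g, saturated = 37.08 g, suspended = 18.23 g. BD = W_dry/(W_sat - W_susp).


BD = 32.23 / (37.08 - 18.23) = 32.23 / 18.85 = 1.71 g/cm^3

1.71


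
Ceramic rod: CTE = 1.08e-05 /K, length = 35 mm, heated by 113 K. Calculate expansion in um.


dL = 1.08e-05 * 35 * 113 * 1000 = 42.714 um

42.714


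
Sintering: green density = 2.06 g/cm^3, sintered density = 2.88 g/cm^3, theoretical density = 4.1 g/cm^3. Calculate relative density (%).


Relative = 2.88 / 4.1 * 100 = 70.2%

70.2


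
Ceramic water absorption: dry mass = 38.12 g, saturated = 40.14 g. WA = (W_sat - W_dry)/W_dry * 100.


WA = (40.14 - 38.12) / 38.12 * 100 = 5.3%

5.3


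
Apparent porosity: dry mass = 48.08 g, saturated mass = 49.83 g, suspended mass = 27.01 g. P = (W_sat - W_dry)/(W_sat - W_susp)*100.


P = (49.83 - 48.08) / (49.83 - 27.01) * 100 = 1.75 / 22.82 * 100 = 7.7%

7.7


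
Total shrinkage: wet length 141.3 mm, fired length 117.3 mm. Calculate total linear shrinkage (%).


TS = (141.3 - 117.3) / 141.3 * 100 = 16.99%

16.99


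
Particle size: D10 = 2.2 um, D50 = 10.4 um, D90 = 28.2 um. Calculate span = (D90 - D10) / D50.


Span = (28.2 - 2.2) / 10.4 = 26.0 / 10.4 = 2.5

2.5


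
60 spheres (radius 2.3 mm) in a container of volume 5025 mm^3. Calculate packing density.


V_sphere = 4/3*pi*2.3^3 = 50.965 mm^3
Total V = 60*50.965 = 3057.9 mm^3
PD = 3057.9 / 5025 = 0.609

0.609


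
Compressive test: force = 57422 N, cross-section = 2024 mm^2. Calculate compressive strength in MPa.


CS = 57422 / 2024 = 28.4 MPa

28.4


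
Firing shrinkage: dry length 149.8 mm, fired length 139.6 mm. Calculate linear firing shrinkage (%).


FS = (149.8 - 139.6) / 149.8 * 100 = 6.81%

6.81


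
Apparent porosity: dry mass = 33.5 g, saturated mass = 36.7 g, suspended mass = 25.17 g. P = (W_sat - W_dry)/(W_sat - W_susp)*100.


P = (36.7 - 33.5) / (36.7 - 25.17) * 100 = 3.2 / 11.53 * 100 = 27.8%

27.8


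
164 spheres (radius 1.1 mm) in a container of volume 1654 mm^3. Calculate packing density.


V_sphere = 4/3*pi*1.1^3 = 5.5753 mm^3
Total V = 164*5.5753 = 914.3492 mm^3
PD = 914.3492 / 1654 = 0.553

0.553


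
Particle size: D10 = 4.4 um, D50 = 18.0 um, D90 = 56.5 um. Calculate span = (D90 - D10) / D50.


Span = (56.5 - 4.4) / 18.0 = 52.1 / 18.0 = 2.894

2.894


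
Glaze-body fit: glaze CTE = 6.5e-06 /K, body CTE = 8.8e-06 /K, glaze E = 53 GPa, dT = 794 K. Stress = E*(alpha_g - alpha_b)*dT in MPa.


Stress = 53*1000*(6.5e-06 - 8.8e-06)*794 = -96.8 MPa

-96.8


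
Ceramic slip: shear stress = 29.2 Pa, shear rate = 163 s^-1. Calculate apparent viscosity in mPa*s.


eta = tau/gamma * 1000 = 29.2/163 * 1000 = 179.1 mPa*s

179.1


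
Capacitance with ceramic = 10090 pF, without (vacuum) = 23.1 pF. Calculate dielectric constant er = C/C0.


er = 10090 / 23.1 = 436.8

436.8


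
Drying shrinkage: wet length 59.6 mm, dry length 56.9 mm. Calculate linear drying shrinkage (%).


DS = (59.6 - 56.9) / 59.6 * 100 = 4.53%

4.53


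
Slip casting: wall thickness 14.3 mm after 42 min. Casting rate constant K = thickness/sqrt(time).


K = 14.3 / sqrt(42) = 14.3 / 6.4807 = 2.207 mm/min^0.5

2.207


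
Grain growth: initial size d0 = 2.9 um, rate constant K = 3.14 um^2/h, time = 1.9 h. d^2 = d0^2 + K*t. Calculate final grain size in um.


d^2 = 2.9^2 + 3.14*1.9 = 14.376
d = sqrt(14.376) = 3.79 um

3.79


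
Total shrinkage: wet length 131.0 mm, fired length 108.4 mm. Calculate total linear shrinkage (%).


TS = (131.0 - 108.4) / 131.0 * 100 = 17.25%

17.25


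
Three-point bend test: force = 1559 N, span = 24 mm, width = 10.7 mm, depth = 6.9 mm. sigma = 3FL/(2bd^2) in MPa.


sigma = 3*1559*24/(2*10.7*6.9^2) = 110.2 MPa

110.2


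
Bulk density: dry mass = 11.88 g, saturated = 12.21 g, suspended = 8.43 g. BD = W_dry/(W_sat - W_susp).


BD = 11.88 / (12.21 - 8.43) = 11.88 / 3.78 = 3.143 g/cm^3

3.143


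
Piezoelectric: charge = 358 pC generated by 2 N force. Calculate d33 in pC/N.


d33 = 358 / 2 = 179.0 pC/N

179.0


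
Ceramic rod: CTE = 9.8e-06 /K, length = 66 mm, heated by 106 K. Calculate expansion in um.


dL = 9.8e-06 * 66 * 106 * 1000 = 68.561 um

68.561


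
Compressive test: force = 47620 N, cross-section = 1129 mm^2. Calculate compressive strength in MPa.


CS = 47620 / 1129 = 42.2 MPa

42.2


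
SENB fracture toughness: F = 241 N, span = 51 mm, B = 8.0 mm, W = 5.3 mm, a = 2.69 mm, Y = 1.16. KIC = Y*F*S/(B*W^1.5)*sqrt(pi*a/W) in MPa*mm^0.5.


KIC = 1.16*241*51/(8.0*5.3^1.5)*sqrt(pi*2.69/5.3) = 184.44

184.44


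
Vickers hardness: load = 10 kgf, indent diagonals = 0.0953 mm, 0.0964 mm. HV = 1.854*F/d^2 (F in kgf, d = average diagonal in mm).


d_avg = (0.0953+0.0964)/2 = 0.09585 mm
HV = 1.854*10/0.09585^2 = 2018

2018


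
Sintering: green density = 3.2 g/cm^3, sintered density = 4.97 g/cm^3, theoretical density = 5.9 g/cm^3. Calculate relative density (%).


Relative = 4.97 / 5.9 * 100 = 84.2%

84.2


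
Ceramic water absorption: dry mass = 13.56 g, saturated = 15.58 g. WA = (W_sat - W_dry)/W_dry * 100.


WA = (15.58 - 13.56) / 13.56 * 100 = 14.9%

14.9


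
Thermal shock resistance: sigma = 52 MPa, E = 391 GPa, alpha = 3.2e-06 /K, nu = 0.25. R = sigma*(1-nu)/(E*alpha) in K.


R = 52*(1-0.25)/(391*1000*3.2e-06) = 31 K

31


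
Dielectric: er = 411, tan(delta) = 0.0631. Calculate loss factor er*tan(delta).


Loss = 411 * 0.0631 = 25.934

25.934


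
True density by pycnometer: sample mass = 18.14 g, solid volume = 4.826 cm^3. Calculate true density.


TD = 18.14 / 4.826 = 3.759 g/cm^3

3.759


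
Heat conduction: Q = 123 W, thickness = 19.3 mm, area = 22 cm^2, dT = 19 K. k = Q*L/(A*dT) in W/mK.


k = 123*19.3/1000/(22/10000*19) = 56.79 W/mK

56.79


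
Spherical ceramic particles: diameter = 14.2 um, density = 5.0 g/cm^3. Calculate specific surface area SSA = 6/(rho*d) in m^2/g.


SSA = 6 / (5.0 * 14.2) = 0.085 m^2/g

0.085


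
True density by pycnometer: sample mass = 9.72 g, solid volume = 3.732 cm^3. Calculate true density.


TD = 9.72 / 3.732 = 2.605 g/cm^3

2.605


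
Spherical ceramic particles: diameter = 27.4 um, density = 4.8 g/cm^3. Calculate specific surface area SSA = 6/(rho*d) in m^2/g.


SSA = 6 / (4.8 * 27.4) = 0.046 m^2/g

0.046


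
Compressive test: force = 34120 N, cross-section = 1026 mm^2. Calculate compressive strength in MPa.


CS = 34120 / 1026 = 33.3 MPa

33.3


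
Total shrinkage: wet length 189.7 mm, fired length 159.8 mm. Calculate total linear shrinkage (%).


TS = (189.7 - 159.8) / 189.7 * 100 = 15.76%

15.76


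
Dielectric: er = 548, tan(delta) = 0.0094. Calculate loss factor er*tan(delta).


Loss = 548 * 0.0094 = 5.151

5.151


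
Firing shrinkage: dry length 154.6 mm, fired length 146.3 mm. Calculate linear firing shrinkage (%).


FS = (154.6 - 146.3) / 154.6 * 100 = 5.37%

5.37


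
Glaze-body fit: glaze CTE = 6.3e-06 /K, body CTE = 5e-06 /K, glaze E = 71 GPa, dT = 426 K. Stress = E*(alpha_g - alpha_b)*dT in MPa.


Stress = 71*1000*(6.3e-06 - 5e-06)*426 = 39.3 MPa

39.3


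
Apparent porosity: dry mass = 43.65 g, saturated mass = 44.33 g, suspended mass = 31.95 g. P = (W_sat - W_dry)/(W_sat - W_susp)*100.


P = (44.33 - 43.65) / (44.33 - 31.95) * 100 = 0.68 / 12.38 * 100 = 5.5%

5.5


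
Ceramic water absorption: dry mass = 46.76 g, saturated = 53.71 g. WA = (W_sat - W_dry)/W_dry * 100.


WA = (53.71 - 46.76) / 46.76 * 100 = 14.86%

14.86


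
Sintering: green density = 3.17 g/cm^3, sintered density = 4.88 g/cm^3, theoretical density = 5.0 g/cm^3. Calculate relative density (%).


Relative = 4.88 / 5.0 * 100 = 97.6%

97.6


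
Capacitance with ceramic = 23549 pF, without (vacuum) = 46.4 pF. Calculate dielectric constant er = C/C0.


er = 23549 / 46.4 = 507.52

507.52


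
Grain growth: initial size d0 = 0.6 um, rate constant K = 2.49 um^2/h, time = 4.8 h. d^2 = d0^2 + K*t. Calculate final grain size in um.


d^2 = 0.6^2 + 2.49*4.8 = 12.312
d = sqrt(12.312) = 3.51 um

3.51


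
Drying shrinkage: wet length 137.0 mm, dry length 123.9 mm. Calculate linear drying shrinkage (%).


DS = (137.0 - 123.9) / 137.0 * 100 = 9.56%

9.56


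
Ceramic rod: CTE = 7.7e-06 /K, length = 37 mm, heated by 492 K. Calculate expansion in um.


dL = 7.7e-06 * 37 * 492 * 1000 = 140.171 um

140.171


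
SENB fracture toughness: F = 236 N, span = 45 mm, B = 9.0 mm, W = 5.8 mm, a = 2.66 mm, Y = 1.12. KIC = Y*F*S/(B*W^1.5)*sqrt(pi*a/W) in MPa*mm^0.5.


KIC = 1.12*236*45/(9.0*5.8^1.5)*sqrt(pi*2.66/5.8) = 113.57

113.57


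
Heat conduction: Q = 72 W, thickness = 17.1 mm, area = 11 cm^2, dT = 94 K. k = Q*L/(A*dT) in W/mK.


k = 72*17.1/1000/(11/10000*94) = 11.91 W/mK

11.91


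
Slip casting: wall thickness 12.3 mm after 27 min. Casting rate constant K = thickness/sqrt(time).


K = 12.3 / sqrt(27) = 12.3 / 5.1962 = 2.367 mm/min^0.5

2.367


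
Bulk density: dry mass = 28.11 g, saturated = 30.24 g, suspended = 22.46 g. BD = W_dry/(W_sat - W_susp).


BD = 28.11 / (30.24 - 22.46) = 28.11 / 7.78 = 3.613 g/cm^3

3.613


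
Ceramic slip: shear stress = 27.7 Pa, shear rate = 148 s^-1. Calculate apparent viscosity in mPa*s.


eta = tau/gamma * 1000 = 27.7/148 * 1000 = 187.2 mPa*s

187.2


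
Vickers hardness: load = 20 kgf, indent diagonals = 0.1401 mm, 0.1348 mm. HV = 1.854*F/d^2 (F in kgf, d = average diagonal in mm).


d_avg = (0.1401+0.1348)/2 = 0.13745 mm
HV = 1.854*20/0.13745^2 = 1963

1963


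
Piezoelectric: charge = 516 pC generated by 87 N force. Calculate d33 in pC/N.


d33 = 516 / 87 = 5.9 pC/N

5.9


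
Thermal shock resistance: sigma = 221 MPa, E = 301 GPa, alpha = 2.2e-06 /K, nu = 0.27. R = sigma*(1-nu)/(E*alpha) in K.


R = 221*(1-0.27)/(301*1000*2.2e-06) = 244 K

244


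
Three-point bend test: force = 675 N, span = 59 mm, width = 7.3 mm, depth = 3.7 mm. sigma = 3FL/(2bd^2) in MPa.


sigma = 3*675*59/(2*7.3*3.7^2) = 597.8 MPa

597.8


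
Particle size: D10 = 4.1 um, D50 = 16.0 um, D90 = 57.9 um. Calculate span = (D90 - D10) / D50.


Span = (57.9 - 4.1) / 16.0 = 53.8 / 16.0 = 3.363

3.363


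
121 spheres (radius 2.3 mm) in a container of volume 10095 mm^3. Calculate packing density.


V_sphere = 4/3*pi*2.3^3 = 50.965 mm^3
Total V = 121*50.965 = 6166.765 mm^3
PD = 6166.765 / 10095 = 0.611

0.611


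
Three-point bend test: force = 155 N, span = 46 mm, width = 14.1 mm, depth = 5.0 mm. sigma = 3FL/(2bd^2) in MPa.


sigma = 3*155*46/(2*14.1*5.0^2) = 30.3 MPa

30.3


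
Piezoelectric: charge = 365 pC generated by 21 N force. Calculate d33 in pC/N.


d33 = 365 / 21 = 17.4 pC/N

17.4


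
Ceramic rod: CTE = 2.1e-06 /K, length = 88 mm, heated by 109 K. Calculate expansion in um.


dL = 2.1e-06 * 88 * 109 * 1000 = 20.143 um

20.143


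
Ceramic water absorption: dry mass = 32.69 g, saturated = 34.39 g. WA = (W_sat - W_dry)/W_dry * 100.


WA = (34.39 - 32.69) / 32.69 * 100 = 5.2%

5.2


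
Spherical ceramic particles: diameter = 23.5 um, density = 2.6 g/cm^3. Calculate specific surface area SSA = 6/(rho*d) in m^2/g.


SSA = 6 / (2.6 * 23.5) = 0.098 m^2/g

0.098


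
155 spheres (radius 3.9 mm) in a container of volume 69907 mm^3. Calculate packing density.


V_sphere = 4/3*pi*3.9^3 = 248.4748 mm^3
Total V = 155*248.4748 = 38513.594 mm^3
PD = 38513.594 / 69907 = 0.551

0.551


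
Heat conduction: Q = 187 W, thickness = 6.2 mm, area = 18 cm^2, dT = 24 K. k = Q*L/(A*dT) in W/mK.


k = 187*6.2/1000/(18/10000*24) = 26.84 W/mK

26.84


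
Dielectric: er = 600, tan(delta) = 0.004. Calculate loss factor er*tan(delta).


Loss = 600 * 0.004 = 2.4

2.4


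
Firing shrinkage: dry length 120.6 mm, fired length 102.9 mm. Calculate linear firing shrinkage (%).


FS = (120.6 - 102.9) / 120.6 * 100 = 14.68%

14.68


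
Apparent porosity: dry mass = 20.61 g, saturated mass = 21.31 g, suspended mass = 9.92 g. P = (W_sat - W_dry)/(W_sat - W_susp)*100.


P = (21.31 - 20.61) / (21.31 - 9.92) * 100 = 0.7 / 11.39 * 100 = 6.1%

6.1


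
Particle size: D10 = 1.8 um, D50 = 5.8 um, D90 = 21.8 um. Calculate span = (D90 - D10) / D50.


Span = (21.8 - 1.8) / 5.8 = 20.0 / 5.8 = 3.448

3.448


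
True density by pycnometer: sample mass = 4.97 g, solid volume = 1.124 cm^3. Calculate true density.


TD = 4.97 / 1.124 = 4.422 g/cm^3

4.422


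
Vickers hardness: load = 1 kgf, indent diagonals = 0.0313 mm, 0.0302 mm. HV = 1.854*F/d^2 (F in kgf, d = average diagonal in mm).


d_avg = (0.0313+0.0302)/2 = 0.03075 mm
HV = 1.854*1/0.03075^2 = 1961

1961


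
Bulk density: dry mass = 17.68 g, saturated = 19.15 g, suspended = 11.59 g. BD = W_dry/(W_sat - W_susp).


BD = 17.68 / (19.15 - 11.59) = 17.68 / 7.56 = 2.339 g/cm^3

2.339


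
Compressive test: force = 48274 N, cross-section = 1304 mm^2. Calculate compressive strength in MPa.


CS = 48274 / 1304 = 37.0 MPa

37.0


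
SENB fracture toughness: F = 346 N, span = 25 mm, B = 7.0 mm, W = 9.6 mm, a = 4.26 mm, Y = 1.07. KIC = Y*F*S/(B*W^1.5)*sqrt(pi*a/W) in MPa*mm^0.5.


KIC = 1.07*346*25/(7.0*9.6^1.5)*sqrt(pi*4.26/9.6) = 52.49

52.49


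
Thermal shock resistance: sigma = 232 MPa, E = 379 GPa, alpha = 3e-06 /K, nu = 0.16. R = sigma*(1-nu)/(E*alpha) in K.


R = 232*(1-0.16)/(379*1000*3e-06) = 171 K

171


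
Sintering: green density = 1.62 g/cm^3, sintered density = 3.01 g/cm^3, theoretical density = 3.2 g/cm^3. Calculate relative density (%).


Relative = 3.01 / 3.2 * 100 = 94.1%

94.1


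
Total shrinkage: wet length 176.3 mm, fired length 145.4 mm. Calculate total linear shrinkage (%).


TS = (176.3 - 145.4) / 176.3 * 100 = 17.53%

17.53


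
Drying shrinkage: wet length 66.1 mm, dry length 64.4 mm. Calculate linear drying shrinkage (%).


DS = (66.1 - 64.4) / 66.1 * 100 = 2.57%

2.57


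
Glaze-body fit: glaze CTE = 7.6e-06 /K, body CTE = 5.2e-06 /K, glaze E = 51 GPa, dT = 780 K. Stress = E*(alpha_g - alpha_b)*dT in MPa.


Stress = 51*1000*(7.6e-06 - 5.2e-06)*780 = 95.5 MPa

95.5


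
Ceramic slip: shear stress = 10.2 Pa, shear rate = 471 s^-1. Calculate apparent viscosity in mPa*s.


eta = tau/gamma * 1000 = 10.2/471 * 1000 = 21.7 mPa*s

21.7


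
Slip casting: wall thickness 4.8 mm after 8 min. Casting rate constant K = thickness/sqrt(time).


K = 4.8 / sqrt(8) = 4.8 / 2.8284 = 1.697 mm/min^0.5

1.697


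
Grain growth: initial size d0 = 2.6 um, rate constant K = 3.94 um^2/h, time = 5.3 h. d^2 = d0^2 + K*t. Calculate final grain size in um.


d^2 = 2.6^2 + 3.94*5.3 = 27.642
d = sqrt(27.642) = 5.26 um

5.26


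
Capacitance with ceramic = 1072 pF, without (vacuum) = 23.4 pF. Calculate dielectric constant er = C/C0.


er = 1072 / 23.4 = 45.81

45.81


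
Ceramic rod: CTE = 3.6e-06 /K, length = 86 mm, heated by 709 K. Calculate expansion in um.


dL = 3.6e-06 * 86 * 709 * 1000 = 219.506 um

219.506


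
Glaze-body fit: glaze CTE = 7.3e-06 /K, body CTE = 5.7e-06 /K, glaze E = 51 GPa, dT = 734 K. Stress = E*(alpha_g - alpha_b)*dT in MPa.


Stress = 51*1000*(7.3e-06 - 5.7e-06)*734 = 59.9 MPa

59.9


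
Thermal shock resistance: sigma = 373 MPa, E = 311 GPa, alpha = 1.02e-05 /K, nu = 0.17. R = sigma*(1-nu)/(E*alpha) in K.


R = 373*(1-0.17)/(311*1000*1.02e-05) = 98 K

98


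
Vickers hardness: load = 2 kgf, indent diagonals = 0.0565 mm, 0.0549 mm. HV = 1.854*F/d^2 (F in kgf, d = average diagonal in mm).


d_avg = (0.0565+0.0549)/2 = 0.0557 mm
HV = 1.854*2/0.0557^2 = 1195

1195


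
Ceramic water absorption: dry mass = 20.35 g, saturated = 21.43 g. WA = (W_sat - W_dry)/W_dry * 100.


WA = (21.43 - 20.35) / 20.35 * 100 = 5.31%

5.31


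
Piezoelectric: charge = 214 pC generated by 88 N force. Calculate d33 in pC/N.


d33 = 214 / 88 = 2.4 pC/N

2.4


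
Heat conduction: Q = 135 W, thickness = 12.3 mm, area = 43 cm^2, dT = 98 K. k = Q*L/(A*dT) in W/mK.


k = 135*12.3/1000/(43/10000*98) = 3.94 W/mK

3.94


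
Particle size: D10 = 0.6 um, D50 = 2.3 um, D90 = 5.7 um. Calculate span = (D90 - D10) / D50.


Span = (5.7 - 0.6) / 2.3 = 5.1 / 2.3 = 2.217

2.217


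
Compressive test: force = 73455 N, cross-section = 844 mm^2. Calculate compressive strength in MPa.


CS = 73455 / 844 = 87.0 MPa

87.0


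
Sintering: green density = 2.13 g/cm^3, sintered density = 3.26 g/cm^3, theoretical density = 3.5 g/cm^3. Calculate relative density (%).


Relative = 3.26 / 3.5 * 100 = 93.1%

93.1


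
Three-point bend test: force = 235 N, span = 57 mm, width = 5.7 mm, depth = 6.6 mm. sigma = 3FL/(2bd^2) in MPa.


sigma = 3*235*57/(2*5.7*6.6^2) = 80.9 MPa

80.9


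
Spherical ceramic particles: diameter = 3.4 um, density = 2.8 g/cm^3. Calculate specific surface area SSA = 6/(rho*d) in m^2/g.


SSA = 6 / (2.8 * 3.4) = 0.63 m^2/g

0.63


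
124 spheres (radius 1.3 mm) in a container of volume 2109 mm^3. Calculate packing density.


V_sphere = 4/3*pi*1.3^3 = 9.2028 mm^3
Total V = 124*9.2028 = 1141.1472 mm^3
PD = 1141.1472 / 2109 = 0.541

0.541


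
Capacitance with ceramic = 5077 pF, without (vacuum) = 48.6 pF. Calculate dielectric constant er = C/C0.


er = 5077 / 48.6 = 104.47

104.47


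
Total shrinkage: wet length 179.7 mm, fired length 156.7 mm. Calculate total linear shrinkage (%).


TS = (179.7 - 156.7) / 179.7 * 100 = 12.8%

12.8


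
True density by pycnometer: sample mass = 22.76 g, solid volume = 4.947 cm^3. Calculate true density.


TD = 22.76 / 4.947 = 4.601 g/cm^3

4.601


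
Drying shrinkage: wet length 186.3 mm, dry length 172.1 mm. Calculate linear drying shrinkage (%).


DS = (186.3 - 172.1) / 186.3 * 100 = 7.62%

7.62


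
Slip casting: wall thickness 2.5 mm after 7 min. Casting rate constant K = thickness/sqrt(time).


K = 2.5 / sqrt(7) = 2.5 / 2.6458 = 0.945 mm/min^0.5

0.945


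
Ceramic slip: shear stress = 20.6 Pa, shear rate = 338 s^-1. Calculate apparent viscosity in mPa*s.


eta = tau/gamma * 1000 = 20.6/338 * 1000 = 60.9 mPa*s

60.9


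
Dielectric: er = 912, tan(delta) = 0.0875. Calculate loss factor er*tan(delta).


Loss = 912 * 0.0875 = 79.8

79.8


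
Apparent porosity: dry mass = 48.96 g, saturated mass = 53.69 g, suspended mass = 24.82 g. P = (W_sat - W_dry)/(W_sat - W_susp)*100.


P = (53.69 - 48.96) / (53.69 - 24.82) * 100 = 4.73 / 28.87 * 100 = 16.4%

16.4


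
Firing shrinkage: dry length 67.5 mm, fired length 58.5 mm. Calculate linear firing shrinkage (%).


FS = (67.5 - 58.5) / 67.5 * 100 = 13.33%

13.33


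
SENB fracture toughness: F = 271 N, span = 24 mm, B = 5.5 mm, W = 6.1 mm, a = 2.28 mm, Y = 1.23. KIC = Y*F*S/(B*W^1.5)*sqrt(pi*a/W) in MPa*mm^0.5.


KIC = 1.23*271*24/(5.5*6.1^1.5)*sqrt(pi*2.28/6.1) = 104.62

104.62


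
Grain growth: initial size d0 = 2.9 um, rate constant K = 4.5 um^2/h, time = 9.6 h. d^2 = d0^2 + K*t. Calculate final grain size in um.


d^2 = 2.9^2 + 4.5*9.6 = 51.61
d = sqrt(51.61) = 7.18 um

7.18


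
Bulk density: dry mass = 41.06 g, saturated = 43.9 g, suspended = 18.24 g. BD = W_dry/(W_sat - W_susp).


BD = 41.06 / (43.9 - 18.24) = 41.06 / 25.66 = 1.6 g/cm^3

1.6


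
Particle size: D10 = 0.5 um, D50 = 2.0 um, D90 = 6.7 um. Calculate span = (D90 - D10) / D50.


Span = (6.7 - 0.5) / 2.0 = 6.2 / 2.0 = 3.1

3.1


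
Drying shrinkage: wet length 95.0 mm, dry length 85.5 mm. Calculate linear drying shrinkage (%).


DS = (95.0 - 85.5) / 95.0 * 100 = 10.0%

10.0


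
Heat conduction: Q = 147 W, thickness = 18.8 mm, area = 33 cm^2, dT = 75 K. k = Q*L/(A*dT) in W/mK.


k = 147*18.8/1000/(33/10000*75) = 11.17 W/mK

11.17


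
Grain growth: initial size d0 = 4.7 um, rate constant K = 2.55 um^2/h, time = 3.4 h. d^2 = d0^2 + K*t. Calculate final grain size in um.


d^2 = 4.7^2 + 2.55*3.4 = 30.76
d = sqrt(30.76) = 5.55 um

5.55


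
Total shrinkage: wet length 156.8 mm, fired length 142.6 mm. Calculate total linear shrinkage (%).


TS = (156.8 - 142.6) / 156.8 * 100 = 9.06%

9.06


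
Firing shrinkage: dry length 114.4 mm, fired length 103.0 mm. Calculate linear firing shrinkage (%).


FS = (114.4 - 103.0) / 114.4 * 100 = 9.97%

9.97


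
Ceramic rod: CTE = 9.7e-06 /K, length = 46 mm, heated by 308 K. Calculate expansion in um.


dL = 9.7e-06 * 46 * 308 * 1000 = 137.43 um

137.43


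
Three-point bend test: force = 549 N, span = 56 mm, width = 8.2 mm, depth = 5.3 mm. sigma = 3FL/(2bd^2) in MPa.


sigma = 3*549*56/(2*8.2*5.3^2) = 200.2 MPa

200.2


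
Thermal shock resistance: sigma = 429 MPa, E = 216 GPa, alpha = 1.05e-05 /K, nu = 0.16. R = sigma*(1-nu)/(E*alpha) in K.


R = 429*(1-0.16)/(216*1000*1.05e-05) = 159 K

159


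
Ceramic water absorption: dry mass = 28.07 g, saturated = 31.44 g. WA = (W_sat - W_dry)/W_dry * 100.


WA = (31.44 - 28.07) / 28.07 * 100 = 12.01%

12.01


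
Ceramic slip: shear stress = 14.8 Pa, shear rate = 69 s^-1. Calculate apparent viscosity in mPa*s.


eta = tau/gamma * 1000 = 14.8/69 * 1000 = 214.5 mPa*s

214.5


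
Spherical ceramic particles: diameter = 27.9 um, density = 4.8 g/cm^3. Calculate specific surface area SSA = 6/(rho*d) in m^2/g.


SSA = 6 / (4.8 * 27.9) = 0.045 m^2/g

0.045


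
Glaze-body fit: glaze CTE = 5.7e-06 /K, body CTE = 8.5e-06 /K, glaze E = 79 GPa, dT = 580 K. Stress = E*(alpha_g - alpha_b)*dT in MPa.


Stress = 79*1000*(5.7e-06 - 8.5e-06)*580 = -128.3 MPa

-128.3


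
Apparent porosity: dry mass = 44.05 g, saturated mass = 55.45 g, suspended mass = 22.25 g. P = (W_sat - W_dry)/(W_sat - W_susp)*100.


P = (55.45 - 44.05) / (55.45 - 22.25) * 100 = 11.4 / 33.2 * 100 = 34.3%

34.3


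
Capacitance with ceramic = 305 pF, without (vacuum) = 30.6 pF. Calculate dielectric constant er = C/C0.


er = 305 / 30.6 = 9.97

9.97


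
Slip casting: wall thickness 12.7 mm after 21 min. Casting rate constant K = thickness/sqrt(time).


K = 12.7 / sqrt(21) = 12.7 / 4.5826 = 2.771 mm/min^0.5

2.771


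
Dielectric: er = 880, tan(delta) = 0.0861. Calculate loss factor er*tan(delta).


Loss = 880 * 0.0861 = 75.768

75.768


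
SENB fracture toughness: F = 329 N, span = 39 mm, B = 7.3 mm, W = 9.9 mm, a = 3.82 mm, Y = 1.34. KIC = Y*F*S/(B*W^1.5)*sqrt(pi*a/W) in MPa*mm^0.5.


KIC = 1.34*329*39/(7.3*9.9^1.5)*sqrt(pi*3.82/9.9) = 83.25

83.25


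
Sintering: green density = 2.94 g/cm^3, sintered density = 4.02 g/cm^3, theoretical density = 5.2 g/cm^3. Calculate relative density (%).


Relative = 4.02 / 5.2 * 100 = 77.3%

77.3


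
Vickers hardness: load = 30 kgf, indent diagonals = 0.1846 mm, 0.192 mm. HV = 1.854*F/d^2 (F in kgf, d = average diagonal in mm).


d_avg = (0.1846+0.192)/2 = 0.1883 mm
HV = 1.854*30/0.1883^2 = 1569

1569


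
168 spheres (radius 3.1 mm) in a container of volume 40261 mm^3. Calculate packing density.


V_sphere = 4/3*pi*3.1^3 = 124.7882 mm^3
Total V = 168*124.7882 = 20964.4176 mm^3
PD = 20964.4176 / 40261 = 0.521

0.521


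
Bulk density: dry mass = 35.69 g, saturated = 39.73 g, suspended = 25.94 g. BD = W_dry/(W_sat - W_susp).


BD = 35.69 / (39.73 - 25.94) = 35.69 / 13.79 = 2.588 g/cm^3

2.588


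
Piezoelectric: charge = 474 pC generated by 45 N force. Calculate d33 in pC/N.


d33 = 474 / 45 = 10.5 pC/N

10.5


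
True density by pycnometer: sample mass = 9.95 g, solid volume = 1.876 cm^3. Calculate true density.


TD = 9.95 / 1.876 = 5.304 g/cm^3

5.304


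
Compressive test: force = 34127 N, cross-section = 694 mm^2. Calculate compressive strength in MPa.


CS = 34127 / 694 = 49.2 MPa

49.2


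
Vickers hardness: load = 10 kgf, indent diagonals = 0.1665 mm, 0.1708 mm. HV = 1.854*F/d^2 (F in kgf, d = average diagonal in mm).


d_avg = (0.1665+0.1708)/2 = 0.16865 mm
HV = 1.854*10/0.16865^2 = 652

652


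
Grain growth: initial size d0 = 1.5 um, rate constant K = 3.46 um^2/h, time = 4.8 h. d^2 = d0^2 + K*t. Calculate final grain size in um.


d^2 = 1.5^2 + 3.46*4.8 = 18.858
d = sqrt(18.858) = 4.34 um

4.34


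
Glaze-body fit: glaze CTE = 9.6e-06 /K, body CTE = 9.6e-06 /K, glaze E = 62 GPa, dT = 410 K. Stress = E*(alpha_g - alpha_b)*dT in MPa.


Stress = 62*1000*(9.6e-06 - 9.6e-06)*410 = 0.0 MPa

0.0


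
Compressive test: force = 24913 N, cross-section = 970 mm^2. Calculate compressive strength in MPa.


CS = 24913 / 970 = 25.7 MPa

25.7


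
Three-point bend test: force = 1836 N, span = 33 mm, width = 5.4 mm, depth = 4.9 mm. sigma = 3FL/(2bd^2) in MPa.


sigma = 3*1836*33/(2*5.4*4.9^2) = 701.0 MPa

701.0


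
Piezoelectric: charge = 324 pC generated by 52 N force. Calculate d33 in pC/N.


d33 = 324 / 52 = 6.2 pC/N

6.2


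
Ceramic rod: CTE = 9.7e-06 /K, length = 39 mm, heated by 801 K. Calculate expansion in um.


dL = 9.7e-06 * 39 * 801 * 1000 = 303.018 um

303.018


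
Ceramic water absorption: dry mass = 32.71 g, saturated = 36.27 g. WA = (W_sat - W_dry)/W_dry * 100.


WA = (36.27 - 32.71) / 32.71 * 100 = 10.88%

10.88


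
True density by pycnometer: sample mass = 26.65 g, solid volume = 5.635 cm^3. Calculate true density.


TD = 26.65 / 5.635 = 4.729 g/cm^3

4.729


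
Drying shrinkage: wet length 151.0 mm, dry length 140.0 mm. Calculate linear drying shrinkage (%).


DS = (151.0 - 140.0) / 151.0 * 100 = 7.28%

7.28


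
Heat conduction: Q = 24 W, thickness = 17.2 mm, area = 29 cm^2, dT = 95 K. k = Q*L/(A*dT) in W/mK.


k = 24*17.2/1000/(29/10000*95) = 1.5 W/mK

1.5


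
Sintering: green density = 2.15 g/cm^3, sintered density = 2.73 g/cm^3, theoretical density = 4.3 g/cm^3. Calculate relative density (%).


Relative = 2.73 / 4.3 * 100 = 63.5%

63.5


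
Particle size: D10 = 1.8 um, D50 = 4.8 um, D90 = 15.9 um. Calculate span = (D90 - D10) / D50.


Span = (15.9 - 1.8) / 4.8 = 14.1 / 4.8 = 2.938

2.938


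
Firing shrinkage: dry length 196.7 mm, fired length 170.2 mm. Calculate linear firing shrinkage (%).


FS = (196.7 - 170.2) / 196.7 * 100 = 13.47%

13.47


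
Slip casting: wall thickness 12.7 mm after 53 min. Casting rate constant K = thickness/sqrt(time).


K = 12.7 / sqrt(53) = 12.7 / 7.2801 = 1.744 mm/min^0.5

1.744


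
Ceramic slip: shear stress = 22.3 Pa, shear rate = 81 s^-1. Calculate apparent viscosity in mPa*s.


eta = tau/gamma * 1000 = 22.3/81 * 1000 = 275.3 mPa*s

275.3


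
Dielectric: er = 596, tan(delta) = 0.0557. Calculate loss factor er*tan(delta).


Loss = 596 * 0.0557 = 33.197

33.197


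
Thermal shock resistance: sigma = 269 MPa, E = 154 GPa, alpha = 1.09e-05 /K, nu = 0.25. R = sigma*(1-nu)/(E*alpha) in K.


R = 269*(1-0.25)/(154*1000*1.09e-05) = 120 K

120


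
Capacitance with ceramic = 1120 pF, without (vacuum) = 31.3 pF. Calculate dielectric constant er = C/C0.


er = 1120 / 31.3 = 35.78

35.78


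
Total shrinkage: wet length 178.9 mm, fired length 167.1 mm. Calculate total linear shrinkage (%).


TS = (178.9 - 167.1) / 178.9 * 100 = 6.6%

6.6


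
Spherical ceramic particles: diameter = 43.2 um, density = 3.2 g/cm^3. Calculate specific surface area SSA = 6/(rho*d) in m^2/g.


SSA = 6 / (3.2 * 43.2) = 0.043 m^2/g

0.043


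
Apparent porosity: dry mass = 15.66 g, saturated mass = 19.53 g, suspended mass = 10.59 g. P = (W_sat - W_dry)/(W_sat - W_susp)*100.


P = (19.53 - 15.66) / (19.53 - 10.59) * 100 = 3.87 / 8.94 * 100 = 43.3%

43.3


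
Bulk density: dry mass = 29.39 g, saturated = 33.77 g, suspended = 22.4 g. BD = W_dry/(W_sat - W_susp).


BD = 29.39 / (33.77 - 22.4) = 29.39 / 11.37 = 2.585 g/cm^3

2.585


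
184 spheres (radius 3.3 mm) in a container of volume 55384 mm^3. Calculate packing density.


V_sphere = 4/3*pi*3.3^3 = 150.5326 mm^3
Total V = 184*150.5326 = 27697.9984 mm^3
PD = 27697.9984 / 55384 = 0.5

0.5


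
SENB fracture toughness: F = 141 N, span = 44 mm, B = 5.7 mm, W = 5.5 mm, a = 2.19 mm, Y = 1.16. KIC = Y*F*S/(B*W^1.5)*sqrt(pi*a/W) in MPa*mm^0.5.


KIC = 1.16*141*44/(5.7*5.5^1.5)*sqrt(pi*2.19/5.5) = 109.48

109.48


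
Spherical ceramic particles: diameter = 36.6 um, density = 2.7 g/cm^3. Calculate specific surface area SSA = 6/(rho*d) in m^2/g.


SSA = 6 / (2.7 * 36.6) = 0.061 m^2/g

0.061


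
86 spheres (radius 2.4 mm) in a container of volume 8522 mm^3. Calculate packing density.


V_sphere = 4/3*pi*2.4^3 = 57.9058 mm^3
Total V = 86*57.9058 = 4979.8988 mm^3
PD = 4979.8988 / 8522 = 0.584

0.584


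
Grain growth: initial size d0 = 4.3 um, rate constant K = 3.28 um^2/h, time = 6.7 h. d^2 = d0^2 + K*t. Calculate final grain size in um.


d^2 = 4.3^2 + 3.28*6.7 = 40.466
d = sqrt(40.466) = 6.36 um

6.36


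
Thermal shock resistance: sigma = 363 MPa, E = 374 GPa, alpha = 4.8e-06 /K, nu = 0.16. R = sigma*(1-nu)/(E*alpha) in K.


R = 363*(1-0.16)/(374*1000*4.8e-06) = 170 K

170


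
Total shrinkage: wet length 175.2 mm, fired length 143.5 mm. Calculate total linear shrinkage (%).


TS = (175.2 - 143.5) / 175.2 * 100 = 18.09%

18.09


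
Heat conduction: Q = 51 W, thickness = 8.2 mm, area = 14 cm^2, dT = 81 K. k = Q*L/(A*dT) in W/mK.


k = 51*8.2/1000/(14/10000*81) = 3.69 W/mK

3.69


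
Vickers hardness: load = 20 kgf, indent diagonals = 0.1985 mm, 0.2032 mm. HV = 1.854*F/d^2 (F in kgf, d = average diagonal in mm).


d_avg = (0.1985+0.2032)/2 = 0.20085 mm
HV = 1.854*20/0.20085^2 = 919

919


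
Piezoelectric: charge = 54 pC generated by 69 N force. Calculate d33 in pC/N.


d33 = 54 / 69 = 0.8 pC/N

0.8


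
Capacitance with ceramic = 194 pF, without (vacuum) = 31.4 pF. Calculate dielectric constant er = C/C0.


er = 194 / 31.4 = 6.18

6.18


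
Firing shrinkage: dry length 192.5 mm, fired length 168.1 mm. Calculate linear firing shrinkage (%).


FS = (192.5 - 168.1) / 192.5 * 100 = 12.68%

12.68


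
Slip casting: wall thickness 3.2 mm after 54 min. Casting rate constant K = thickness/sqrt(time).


K = 3.2 / sqrt(54) = 3.2 / 7.3485 = 0.435 mm/min^0.5

0.435


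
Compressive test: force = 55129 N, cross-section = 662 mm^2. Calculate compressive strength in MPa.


CS = 55129 / 662 = 83.3 MPa

83.3


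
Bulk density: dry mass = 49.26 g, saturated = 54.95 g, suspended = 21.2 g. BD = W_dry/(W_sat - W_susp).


BD = 49.26 / (54.95 - 21.2) = 49.26 / 33.75 = 1.46 g/cm^3

1.46


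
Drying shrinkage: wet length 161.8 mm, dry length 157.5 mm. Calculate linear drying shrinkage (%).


DS = (161.8 - 157.5) / 161.8 * 100 = 2.66%

2.66


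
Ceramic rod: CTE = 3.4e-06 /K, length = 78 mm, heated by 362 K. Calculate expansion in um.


dL = 3.4e-06 * 78 * 362 * 1000 = 96.002 um

96.002


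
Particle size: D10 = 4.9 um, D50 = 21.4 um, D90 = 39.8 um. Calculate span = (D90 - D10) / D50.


Span = (39.8 - 4.9) / 21.4 = 34.9 / 21.4 = 1.631

1.631


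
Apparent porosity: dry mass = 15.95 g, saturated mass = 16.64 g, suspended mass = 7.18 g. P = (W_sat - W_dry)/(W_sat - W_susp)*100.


P = (16.64 - 15.95) / (16.64 - 7.18) * 100 = 0.69 / 9.46 * 100 = 7.3%

7.3


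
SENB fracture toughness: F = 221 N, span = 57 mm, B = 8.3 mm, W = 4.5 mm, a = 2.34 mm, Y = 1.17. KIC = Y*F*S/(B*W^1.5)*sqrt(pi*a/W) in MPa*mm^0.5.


KIC = 1.17*221*57/(8.3*4.5^1.5)*sqrt(pi*2.34/4.5) = 237.76

237.76


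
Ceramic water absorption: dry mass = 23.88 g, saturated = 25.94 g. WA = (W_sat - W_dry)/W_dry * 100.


WA = (25.94 - 23.88) / 23.88 * 100 = 8.63%

8.63


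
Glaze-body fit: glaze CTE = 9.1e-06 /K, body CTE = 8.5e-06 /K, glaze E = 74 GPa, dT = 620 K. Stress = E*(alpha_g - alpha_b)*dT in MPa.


Stress = 74*1000*(9.1e-06 - 8.5e-06)*620 = 27.5 MPa

27.5


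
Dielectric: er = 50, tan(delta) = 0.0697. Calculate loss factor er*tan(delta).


Loss = 50 * 0.0697 = 3.485

3.485
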